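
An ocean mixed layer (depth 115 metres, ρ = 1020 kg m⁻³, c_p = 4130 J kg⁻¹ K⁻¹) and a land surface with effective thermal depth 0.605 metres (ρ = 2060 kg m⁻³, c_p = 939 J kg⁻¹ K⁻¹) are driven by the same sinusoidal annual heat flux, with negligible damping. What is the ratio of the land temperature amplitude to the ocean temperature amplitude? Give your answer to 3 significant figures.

C_ocean = 1020 × 4130 × 115 = 4.84×10^8 J/(m²·K).
C_land = 2060 × 939 × 0.605 = 1.17×10^6 J/(m²·K).
Undamped amplitude ∝ 1/C, so A_land/A_ocean = C_ocean/C_land = 414.

414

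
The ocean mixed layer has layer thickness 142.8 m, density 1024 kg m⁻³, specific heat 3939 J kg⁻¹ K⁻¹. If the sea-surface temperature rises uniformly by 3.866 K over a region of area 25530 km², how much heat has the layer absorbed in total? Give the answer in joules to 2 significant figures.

Areal heat capacity C = ρ c_p D = 1024 × 3939 × 142.8 = 5.76×10^8 J/(m^2 K).
Heat per unit area: q = C ΔT = 5.76×10^8 × 3.866 = 2.23×10^9 J/m².
Total heat: Q = q × A = 2.23×10^9 × (25530 × 10⁶ m²) = 5.68×10^19 J.

5.7×10^19 J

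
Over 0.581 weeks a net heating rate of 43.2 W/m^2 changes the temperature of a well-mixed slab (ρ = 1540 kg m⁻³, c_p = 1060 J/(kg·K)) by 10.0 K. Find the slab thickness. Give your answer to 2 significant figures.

Heat input Q = F Δt = 43.2 × 3.51×10^5 s = 1.52×10^7 J/m².
Required areal heat capacity C = Q / ΔT = 1.52×10^6 J/(m²·K).
Depth D = C / (ρ c_p) = 1.52×10^6 / (1540 × 1060) = 0.930 m.

0.93 m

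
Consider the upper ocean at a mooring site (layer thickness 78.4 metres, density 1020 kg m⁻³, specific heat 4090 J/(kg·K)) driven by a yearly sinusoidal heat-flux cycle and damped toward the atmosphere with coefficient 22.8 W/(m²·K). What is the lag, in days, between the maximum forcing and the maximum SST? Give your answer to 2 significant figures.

72 days

Areal heat capacity C = ρ c_p D = 1020 × 4090 × 78.4 = 3.27×10^8 J m⁻² K⁻¹.
ω = 2π / 3.15×10^7 s = 1.99×10^-7 s⁻¹.
Phase lag φ = arctan(Cω/λ) = arctan(65.2/22.8) = 1.23 rad.
Time lag = φ / ω = 1.23 / 1.99×10^-7 = 6.19×10^6 s = 71.7 days.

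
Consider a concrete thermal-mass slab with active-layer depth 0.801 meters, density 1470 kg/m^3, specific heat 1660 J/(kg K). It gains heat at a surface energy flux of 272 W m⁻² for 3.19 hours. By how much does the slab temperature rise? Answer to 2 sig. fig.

Areal heat capacity C = ρ c_p D = 1470 × 1660 × 0.801 = 1.95×10^6 J m⁻² K⁻¹.
Net heat input Q = F Δt = 272 × (3.19 hours × 3600 s/hour) = 3.12×10^6 J/m².
ΔT = Q / C = 3.12×10^6 / 1.95×10^6 = 1.60 K.

1.6 K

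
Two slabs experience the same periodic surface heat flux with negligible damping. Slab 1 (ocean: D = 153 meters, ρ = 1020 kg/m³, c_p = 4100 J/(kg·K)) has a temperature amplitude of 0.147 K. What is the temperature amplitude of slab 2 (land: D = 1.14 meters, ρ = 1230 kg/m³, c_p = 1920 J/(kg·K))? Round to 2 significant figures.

C_ocean = 6.40×10^8 J/(m²·K); C_land = 2.69×10^6 J/(m²·K).
A ∝ 1/C ⇒ A_land = A_ocean × C_ocean/C_land = 0.147 × 238 = 34.9 K.

35 K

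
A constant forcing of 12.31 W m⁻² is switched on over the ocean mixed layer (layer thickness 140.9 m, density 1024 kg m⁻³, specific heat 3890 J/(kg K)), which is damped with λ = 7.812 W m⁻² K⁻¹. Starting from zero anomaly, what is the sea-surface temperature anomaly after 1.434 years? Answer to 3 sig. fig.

0.736 K

Areal heat capacity C = ρ c_p D = 1024 × 3890 × 140.9 = 5.61×10^8 J/(m²·K).
τ = C / λ = 5.61×10^8 / 7.812 = 7.18×10^7 s.
Equilibrium anomaly ΔT_eq = F / λ = 12.31 / 7.812 = 1.58 K.
t = 1.434 years = 4.53×10^7 s, so t/τ = 0.630.
ΔT(t) = ΔT_eq (1 − e^(−t/τ)) = 1.58 × (1 − e^−0.630) = 0.736 K.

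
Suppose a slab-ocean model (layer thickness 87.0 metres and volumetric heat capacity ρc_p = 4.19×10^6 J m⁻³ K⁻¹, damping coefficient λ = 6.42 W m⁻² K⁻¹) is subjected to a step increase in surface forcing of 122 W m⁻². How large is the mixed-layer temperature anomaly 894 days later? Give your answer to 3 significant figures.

14.1 K

Areal heat capacity C = ρc_p × D = 4.19×10^6 × 87.0 = 3.65×10^8 J m⁻² K⁻¹.
τ = C / λ = 3.65×10^8 / 6.42 = 5.68×10^7 s.
Equilibrium anomaly ΔT_eq = F / λ = 122 / 6.42 = 19.0 K.
t = 894 days = 7.72×10^7 s, so t/τ = 1.36.
ΔT(t) = ΔT_eq (1 − e^(−t/τ)) = 19.0 × (1 − e^−1.36) = 14.1 K.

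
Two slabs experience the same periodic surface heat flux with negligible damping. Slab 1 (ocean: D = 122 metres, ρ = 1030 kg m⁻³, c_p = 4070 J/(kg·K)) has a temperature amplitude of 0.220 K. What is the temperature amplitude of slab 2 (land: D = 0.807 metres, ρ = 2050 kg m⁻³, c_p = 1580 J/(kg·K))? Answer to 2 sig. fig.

43 K

C_ocean = 5.11×10^8 J/(m²·K); C_land = 2.61×10^6 J/(m²·K).
A ∝ 1/C ⇒ A_land = A_ocean × C_ocean/C_land = 0.220 × 196 = 43.0 K.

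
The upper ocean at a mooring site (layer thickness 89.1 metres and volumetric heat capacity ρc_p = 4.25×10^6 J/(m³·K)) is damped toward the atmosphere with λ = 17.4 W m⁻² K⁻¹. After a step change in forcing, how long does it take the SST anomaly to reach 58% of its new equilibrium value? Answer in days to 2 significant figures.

Areal heat capacity C = ρc_p × D = 4.25×10^6 × 89.1 = 3.79×10^8 J/(m²·K).
τ = C / λ = 3.79×10^8 / 17.4 = 2.18×10^7 s.
Fraction reached: 1 − e^(−t/τ) = 0.58 ⇒ t = −τ ln(1 − 0.58) = τ × 0.868.
t = 1.89×10^7 s = 219 days.

220 days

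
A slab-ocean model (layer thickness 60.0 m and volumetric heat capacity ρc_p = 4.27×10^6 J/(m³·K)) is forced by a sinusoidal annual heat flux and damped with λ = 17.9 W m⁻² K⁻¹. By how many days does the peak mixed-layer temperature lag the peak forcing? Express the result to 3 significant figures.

71.7 days

Areal heat capacity C = ρc_p × D = 4.27×10^6 × 60.0 = 2.56×10^8 J/(m^2 K).
ω = 2π / 3.15×10^7 s = 1.99×10^-7 s⁻¹.
Phase lag φ = arctan(Cω/λ) = arctan(51.0/17.9) = 1.23 rad.
Time lag = φ / ω = 1.23 / 1.99×10^-7 = 6.19×10^6 s = 71.7 days.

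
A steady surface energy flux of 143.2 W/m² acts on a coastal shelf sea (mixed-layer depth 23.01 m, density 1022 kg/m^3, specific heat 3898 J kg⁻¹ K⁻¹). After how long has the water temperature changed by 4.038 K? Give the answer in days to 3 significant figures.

29.9 days

Areal heat capacity C = ρ c_p D = 1022 × 3898 × 23.01 = 9.17×10^7 J/(m^2 K).
Time required: Δt = C ΔT / F = 9.17×10^7 × 4.038 / 143.2 = 2.58×10^6 s.
In days: 2.58×10^6 s / (86400 s/day) = 29.9 days.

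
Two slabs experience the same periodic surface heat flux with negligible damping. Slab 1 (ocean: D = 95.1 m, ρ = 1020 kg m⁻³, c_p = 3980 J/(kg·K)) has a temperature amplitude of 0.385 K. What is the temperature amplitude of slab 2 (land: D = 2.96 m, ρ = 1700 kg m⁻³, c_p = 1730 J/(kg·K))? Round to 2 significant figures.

C_ocean = 3.86×10^8 J/(m²·K); C_land = 8.71×10^6 J/(m²·K).
A ∝ 1/C ⇒ A_land = A_ocean × C_ocean/C_land = 0.385 × 44.3 = 17.1 K.

17 K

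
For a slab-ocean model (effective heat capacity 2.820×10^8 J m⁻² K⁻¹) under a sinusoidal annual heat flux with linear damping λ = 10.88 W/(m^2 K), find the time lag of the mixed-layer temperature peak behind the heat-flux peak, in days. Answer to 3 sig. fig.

80.1 days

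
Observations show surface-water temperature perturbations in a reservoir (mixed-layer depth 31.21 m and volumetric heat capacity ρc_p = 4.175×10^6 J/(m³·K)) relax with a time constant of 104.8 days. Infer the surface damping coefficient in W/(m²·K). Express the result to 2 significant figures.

14

Areal heat capacity C = ρc_p × D = 4.175×10^6 × 31.21 = 1.30×10^8 J m⁻² K⁻¹.
τ = 104.8 days = 9.05×10^6 s.
λ = C / τ = 1.30×10^8 / 9.05×10^6 = 14.4 W/(m²·K).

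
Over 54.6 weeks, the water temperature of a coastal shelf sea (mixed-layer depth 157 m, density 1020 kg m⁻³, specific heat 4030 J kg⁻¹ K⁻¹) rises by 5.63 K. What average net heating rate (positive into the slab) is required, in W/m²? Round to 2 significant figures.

110

Areal heat capacity C = ρ c_p D = 1020 × 4030 × 157 = 6.45×10^8 J/(m²·K).
Required heat per unit area: Q = C ΔT = 6.45×10^8 × 5.63 = 3.63×10^9 J/m².
Flux F = Q / Δt = 3.63×10^9 / 3.30×10^7 s = 110 W/m².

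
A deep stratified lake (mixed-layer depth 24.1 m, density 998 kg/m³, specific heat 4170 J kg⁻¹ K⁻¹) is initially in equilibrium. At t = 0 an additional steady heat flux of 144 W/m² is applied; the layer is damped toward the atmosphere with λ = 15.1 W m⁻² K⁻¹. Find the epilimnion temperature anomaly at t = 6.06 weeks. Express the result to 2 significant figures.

4.0 K

Areal heat capacity C = ρ c_p D = 998 × 4170 × 24.1 = 1.00×10^8 J m⁻² K⁻¹.
τ = C / λ = 1.00×10^8 / 15.1 = 6.64×10^6 s.
Equilibrium anomaly ΔT_eq = F / λ = 144 / 15.1 = 9.54 K.
t = 6.06 weeks = 3.67×10^6 s, so t/τ = 0.552.
ΔT(t) = ΔT_eq (1 − e^(−t/τ)) = 9.54 × (1 − e^−0.552) = 4.04 K.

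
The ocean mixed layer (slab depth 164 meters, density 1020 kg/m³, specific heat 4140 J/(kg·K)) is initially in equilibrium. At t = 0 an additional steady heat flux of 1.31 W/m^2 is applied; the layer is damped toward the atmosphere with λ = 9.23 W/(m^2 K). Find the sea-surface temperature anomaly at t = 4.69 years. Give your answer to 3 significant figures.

0.122 K

Areal heat capacity C = ρ c_p D = 1020 × 4140 × 164 = 6.93×10^8 J/(m^2 K).
τ = C / λ = 6.93×10^8 / 9.23 = 7.50×10^7 s.
Equilibrium anomaly ΔT_eq = F / λ = 1.31 / 9.23 = 0.142 K.
t = 4.69 years = 1.48×10^8 s, so t/τ = 1.97.
ΔT(t) = ΔT_eq (1 − e^(−t/τ)) = 0.142 × (1 − e^−1.97) = 0.122 K.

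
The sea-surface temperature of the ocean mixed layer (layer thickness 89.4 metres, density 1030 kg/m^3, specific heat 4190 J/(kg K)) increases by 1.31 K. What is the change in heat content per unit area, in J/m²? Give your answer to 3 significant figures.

5.05×10^8

Areal heat capacity C = ρ c_p D = 1030 × 4190 × 89.4 = 3.86×10^8 J/(m²·K).
ΔQ = C ΔT = 3.86×10^8 × 1.31 = 5.05×10^8 J/m².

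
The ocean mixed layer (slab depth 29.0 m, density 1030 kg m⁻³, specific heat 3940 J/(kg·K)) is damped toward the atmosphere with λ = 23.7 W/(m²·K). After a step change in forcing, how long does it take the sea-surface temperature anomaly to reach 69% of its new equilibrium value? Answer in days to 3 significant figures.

67.3 days

Areal heat capacity C = ρ c_p D = 1030 × 3940 × 29.0 = 1.18×10^8 J/(m^2 K).
τ = C / λ = 1.18×10^8 / 23.7 = 4.97×10^6 s.
Fraction reached: 1 − e^(−t/τ) = 0.69 ⇒ t = −τ ln(1 − 0.69) = τ × 1.17.
t = 5.82×10^6 s = 67.3 days.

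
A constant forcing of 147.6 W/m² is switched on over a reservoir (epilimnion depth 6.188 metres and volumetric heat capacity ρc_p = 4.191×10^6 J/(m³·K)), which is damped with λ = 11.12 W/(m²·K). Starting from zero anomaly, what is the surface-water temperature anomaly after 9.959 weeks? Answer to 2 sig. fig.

Areal heat capacity C = ρc_p × D = 4.191×10^6 × 6.188 = 2.59×10^7 J m⁻² K⁻¹.
τ = C / λ = 2.59×10^7 / 11.12 = 2.33×10^6 s.
Equilibrium anomaly ΔT_eq = F / λ = 147.6 / 11.12 = 13.3 K.
t = 9.959 weeks = 6.02×10^6 s, so t/τ = 2.58.
ΔT(t) = ΔT_eq (1 − e^(−t/τ)) = 13.3 × (1 − e^−2.58) = 12.3 K.

12 K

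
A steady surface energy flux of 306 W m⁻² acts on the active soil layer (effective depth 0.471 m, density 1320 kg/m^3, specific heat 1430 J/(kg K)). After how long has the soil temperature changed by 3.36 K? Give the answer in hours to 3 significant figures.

2.71 hours

Areal heat capacity C = ρ c_p D = 1320 × 1430 × 0.471 = 8.89×10^5 J m⁻² K⁻¹.
Time required: Δt = C ΔT / F = 8.89×10^5 × 3.36 / 306 = 9760 s.
In hours: 9760 s / (3600 s/hour) = 2.71 hours.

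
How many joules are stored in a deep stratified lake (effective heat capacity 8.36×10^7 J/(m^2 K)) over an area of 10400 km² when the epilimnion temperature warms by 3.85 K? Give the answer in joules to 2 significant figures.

Areal heat capacity C = 8.36×10^7 J/(m^2 K) (given).
Heat per unit area: q = C ΔT = 8.36×10^7 × 3.85 = 3.22×10^8 J/m².
Total heat: Q = q × A = 3.22×10^8 × (10400 × 10⁶ m²) = 3.35×10^18 J.

3.3×10^18 J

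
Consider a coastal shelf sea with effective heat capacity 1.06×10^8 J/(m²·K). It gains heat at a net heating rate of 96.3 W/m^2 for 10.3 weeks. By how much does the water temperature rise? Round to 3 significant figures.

5.66 K

Areal heat capacity C = 1.06×10^8 J/(m²·K) (given).
Net heat input Q = F Δt = 96.3 × (10.3 weeks × 6.048×10^5 s/week) = 6.00×10^8 J/m².
ΔT = Q / C = 6.00×10^8 / 1.06×10^8 = 5.66 K.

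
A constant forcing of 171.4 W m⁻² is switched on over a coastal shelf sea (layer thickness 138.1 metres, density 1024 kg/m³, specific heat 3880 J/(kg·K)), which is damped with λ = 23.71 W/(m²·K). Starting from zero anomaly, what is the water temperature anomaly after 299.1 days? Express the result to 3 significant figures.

4.86 K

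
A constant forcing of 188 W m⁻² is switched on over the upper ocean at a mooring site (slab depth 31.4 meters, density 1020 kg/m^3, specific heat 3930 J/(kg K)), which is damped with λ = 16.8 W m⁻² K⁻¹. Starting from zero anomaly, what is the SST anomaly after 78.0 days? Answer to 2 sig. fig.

Areal heat capacity C = ρ c_p D = 1020 × 3930 × 31.4 = 1.26×10^8 J/(m^2 K).
τ = C / λ = 1.26×10^8 / 16.8 = 7.49×10^6 s.
Equilibrium anomaly ΔT_eq = F / λ = 188 / 16.8 = 11.2 K.
t = 78.0 days = 6.74×10^6 s, so t/τ = 0.899.
ΔT(t) = ΔT_eq (1 − e^(−t/τ)) = 11.2 × (1 − e^−0.899) = 6.64 K.

6.6 K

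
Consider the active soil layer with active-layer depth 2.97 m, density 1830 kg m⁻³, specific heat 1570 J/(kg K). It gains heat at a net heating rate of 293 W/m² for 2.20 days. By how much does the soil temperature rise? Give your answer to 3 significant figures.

Areal heat capacity C = ρ c_p D = 1830 × 1570 × 2.97 = 8.53×10^6 J/(m²·K).
Net heat input Q = F Δt = 293 × (2.20 days × 86400 s/day) = 5.57×10^7 J/m².
ΔT = Q / C = 5.57×10^7 / 8.53×10^6 = 6.53 K.

6.53 K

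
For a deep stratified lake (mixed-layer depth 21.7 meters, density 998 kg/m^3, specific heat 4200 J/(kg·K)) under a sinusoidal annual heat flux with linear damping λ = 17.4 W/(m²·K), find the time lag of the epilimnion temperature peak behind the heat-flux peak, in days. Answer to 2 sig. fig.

47 days

Areal heat capacity C = ρ c_p D = 998 × 4200 × 21.7 = 9.10×10^7 J/(m^2 K).
ω = 2π / 3.15×10^7 s = 1.99×10^-7 s⁻¹.
Phase lag φ = arctan(Cω/λ) = arctan(18.1/17.4) = 0.806 rad.
Time lag = φ / ω = 0.806 / 1.99×10^-7 = 4.04×10^6 s = 46.8 days.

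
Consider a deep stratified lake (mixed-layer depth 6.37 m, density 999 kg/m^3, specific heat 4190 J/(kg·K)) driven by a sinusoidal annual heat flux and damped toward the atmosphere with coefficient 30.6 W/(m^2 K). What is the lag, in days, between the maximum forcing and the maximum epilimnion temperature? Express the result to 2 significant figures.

Areal heat capacity C = ρ c_p D = 999 × 4190 × 6.37 = 2.67×10^7 J m⁻² K⁻¹.
ω = 2π / 3.15×10^7 s = 1.99×10^-7 s⁻¹.
Phase lag φ = arctan(Cω/λ) = arctan(5.31/30.6) = 0.172 rad.
Time lag = φ / ω = 0.172 / 1.99×10^-7 = 8.63×10^5 s = 9.99 days.

10 days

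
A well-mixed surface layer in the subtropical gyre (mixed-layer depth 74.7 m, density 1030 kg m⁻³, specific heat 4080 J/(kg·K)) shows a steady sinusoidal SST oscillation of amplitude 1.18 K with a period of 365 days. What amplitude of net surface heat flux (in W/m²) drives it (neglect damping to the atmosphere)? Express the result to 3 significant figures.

73.8

Areal heat capacity C = ρ c_p D = 1030 × 4080 × 74.7 = 3.14×10^8 J m⁻² K⁻¹.
ω = 2π / 3.15×10^7 s = 1.99×10^-7 s⁻¹.
Cω = 3.14×10^8 × 1.99×10^-7 = 62.5 W/(m²·K).
F₀ = A × Cω = 1.18 × 62.5 = 73.8 W/m².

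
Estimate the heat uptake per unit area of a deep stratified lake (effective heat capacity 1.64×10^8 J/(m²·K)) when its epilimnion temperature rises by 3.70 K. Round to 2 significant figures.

Areal heat capacity C = 1.64×10^8 J/(m²·K) (given).
ΔQ = C ΔT = 1.64×10^8 × 3.70 = 6.07×10^8 J/m².

6.1×10^8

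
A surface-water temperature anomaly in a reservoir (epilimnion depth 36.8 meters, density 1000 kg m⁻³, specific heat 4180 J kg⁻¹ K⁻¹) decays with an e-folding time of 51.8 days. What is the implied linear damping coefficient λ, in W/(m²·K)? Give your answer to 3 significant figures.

34.4

Areal heat capacity C = ρ c_p D = 1000 × 4180 × 36.8 = 1.54×10^8 J/(m²·K).
τ = 51.8 days = 4.48×10^6 s.
λ = C / τ = 1.54×10^8 / 4.48×10^6 = 34.4 W/(m²·K).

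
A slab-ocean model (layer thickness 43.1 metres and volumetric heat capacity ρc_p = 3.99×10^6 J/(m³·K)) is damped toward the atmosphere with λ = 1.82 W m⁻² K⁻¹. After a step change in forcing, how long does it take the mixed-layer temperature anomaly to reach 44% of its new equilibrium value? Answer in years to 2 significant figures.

1.7 years

Areal heat capacity C = ρc_p × D = 3.99×10^6 × 43.1 = 1.72×10^8 J/(m^2 K).
τ = C / λ = 1.72×10^8 / 1.82 = 9.45×10^7 s.
Fraction reached: 1 − e^(−t/τ) = 0.44 ⇒ t = −τ ln(1 − 0.44) = τ × 0.580.
t = 5.48×10^7 s = 1.74 years.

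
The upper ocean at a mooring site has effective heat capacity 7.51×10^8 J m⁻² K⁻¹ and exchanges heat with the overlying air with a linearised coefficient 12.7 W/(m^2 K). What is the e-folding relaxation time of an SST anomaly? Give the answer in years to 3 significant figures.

1.87 years

Areal heat capacity C = 7.51×10^8 J m⁻² K⁻¹ (given).
Relaxation time τ = C / λ = 7.51×10^8 / 12.7 = 5.91×10^7 s.
In years: 5.91×10^7 s / (3.156×10^7 s/year) = 1.87 years.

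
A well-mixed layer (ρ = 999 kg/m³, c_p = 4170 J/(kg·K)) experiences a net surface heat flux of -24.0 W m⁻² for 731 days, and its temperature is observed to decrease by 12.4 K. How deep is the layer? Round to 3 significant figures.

29.3 m

Heat input Q = F Δt = -24.0 × 6.32×10^7 s = -1.52×10^9 J/m².
Required areal heat capacity C = Q / ΔT = 1.22×10^8 J/(m²·K).
Depth D = C / (ρ c_p) = 1.22×10^8 / (999 × 4170) = 29.3 m.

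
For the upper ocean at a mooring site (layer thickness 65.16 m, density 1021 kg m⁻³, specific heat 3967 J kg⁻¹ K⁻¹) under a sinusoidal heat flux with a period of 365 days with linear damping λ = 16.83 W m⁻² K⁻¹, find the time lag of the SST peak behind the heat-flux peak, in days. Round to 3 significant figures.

Areal heat capacity C = ρ c_p D = 1021 × 3967 × 65.16 = 2.64×10^8 J/(m²·K).
ω = 2π / 3.15×10^7 s = 1.99×10^-7 s⁻¹.
Phase lag φ = arctan(Cω/λ) = arctan(52.6/16.83) = 1.26 rad.
Time lag = φ / ω = 1.26 / 1.99×10^-7 = 6.33×10^6 s = 73.3 days.

73.3 days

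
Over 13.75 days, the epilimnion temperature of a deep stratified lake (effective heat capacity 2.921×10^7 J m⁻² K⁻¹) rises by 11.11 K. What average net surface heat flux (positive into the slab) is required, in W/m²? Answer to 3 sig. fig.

Areal heat capacity C = 2.921×10^7 J m⁻² K⁻¹ (given).
Required heat per unit area: Q = C ΔT = 2.92×10^7 × 11.11 = 3.25×10^8 J/m².
Flux F = Q / Δt = 3.25×10^8 / 1.19×10^6 s = 273 W/m².

273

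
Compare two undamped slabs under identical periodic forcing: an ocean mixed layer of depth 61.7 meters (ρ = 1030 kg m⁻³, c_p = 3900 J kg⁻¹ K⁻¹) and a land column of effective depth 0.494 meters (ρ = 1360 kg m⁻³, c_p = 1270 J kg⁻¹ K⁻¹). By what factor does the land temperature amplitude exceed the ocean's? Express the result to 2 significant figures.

290

C_ocean = 1030 × 3900 × 61.7 = 2.48×10^8 J/(m²·K).
C_land = 1360 × 1270 × 0.494 = 8.53×10^5 J/(m²·K).
Undamped amplitude ∝ 1/C, so A_land/A_ocean = C_ocean/C_land = 290.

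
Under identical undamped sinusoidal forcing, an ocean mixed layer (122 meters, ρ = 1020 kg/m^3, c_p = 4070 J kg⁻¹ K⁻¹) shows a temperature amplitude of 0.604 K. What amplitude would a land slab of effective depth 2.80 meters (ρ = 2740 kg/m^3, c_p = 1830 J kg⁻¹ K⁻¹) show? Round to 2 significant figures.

C_ocean = 5.06×10^8 J/(m²·K); C_land = 1.40×10^7 J/(m²·K).
A ∝ 1/C ⇒ A_land = A_ocean × C_ocean/C_land = 0.604 × 36.1 = 21.8 K.

22 K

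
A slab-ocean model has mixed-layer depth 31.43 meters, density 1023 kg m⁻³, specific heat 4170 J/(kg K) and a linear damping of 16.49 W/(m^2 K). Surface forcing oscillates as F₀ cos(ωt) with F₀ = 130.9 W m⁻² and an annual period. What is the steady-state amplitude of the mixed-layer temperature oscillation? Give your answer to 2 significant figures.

Areal heat capacity C = ρ c_p D = 1023 × 4170 × 31.43 = 1.34×10^8 J/(m²·K).
Angular frequency ω = 2π / T = 2π / 3.15×10^7 s = 1.99×10^-7 s⁻¹.
√((Cω)² + λ²) = √((26.7)² + 16.49²) = 31.4 W/(m²·K).
Amplitude A = F₀ / √((Cω)²+λ²) = 130.9 / 31.4 = 4.17 K.

4.2 K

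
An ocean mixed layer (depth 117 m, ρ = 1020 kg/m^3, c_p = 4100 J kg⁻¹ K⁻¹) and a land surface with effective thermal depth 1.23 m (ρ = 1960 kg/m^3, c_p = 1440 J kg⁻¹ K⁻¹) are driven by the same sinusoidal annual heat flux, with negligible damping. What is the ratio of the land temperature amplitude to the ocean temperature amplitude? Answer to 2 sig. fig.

C_ocean = 1020 × 4100 × 117 = 4.89×10^8 J/(m²·K).
C_land = 1960 × 1440 × 1.23 = 3.47×10^6 J/(m²·K).
Undamped amplitude ∝ 1/C, so A_land/A_ocean = C_ocean/C_land = 141.

140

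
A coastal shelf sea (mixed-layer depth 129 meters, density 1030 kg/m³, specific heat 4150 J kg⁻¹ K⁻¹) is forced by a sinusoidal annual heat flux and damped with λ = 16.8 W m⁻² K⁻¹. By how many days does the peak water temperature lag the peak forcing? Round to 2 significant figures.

Areal heat capacity C = ρ c_p D = 1030 × 4150 × 129 = 5.51×10^8 J m⁻² K⁻¹.
ω = 2π / 3.15×10^7 s = 1.99×10^-7 s⁻¹.
Phase lag φ = arctan(Cω/λ) = arctan(110/16.8) = 1.42 rad.
Time lag = φ / ω = 1.42 / 1.99×10^-7 = 7.12×10^6 s = 82.4 days.

82 days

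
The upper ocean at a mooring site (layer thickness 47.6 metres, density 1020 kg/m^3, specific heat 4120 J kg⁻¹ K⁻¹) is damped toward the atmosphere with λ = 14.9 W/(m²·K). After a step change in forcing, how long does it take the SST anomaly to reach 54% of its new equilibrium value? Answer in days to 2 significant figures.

Areal heat capacity C = ρ c_p D = 1020 × 4120 × 47.6 = 2.00×10^8 J/(m²·K).
τ = C / λ = 2.00×10^8 / 14.9 = 1.34×10^7 s.
Fraction reached: 1 − e^(−t/τ) = 0.54 ⇒ t = −τ ln(1 − 0.54) = τ × 0.777.
t = 1.04×10^7 s = 121 days.

120 days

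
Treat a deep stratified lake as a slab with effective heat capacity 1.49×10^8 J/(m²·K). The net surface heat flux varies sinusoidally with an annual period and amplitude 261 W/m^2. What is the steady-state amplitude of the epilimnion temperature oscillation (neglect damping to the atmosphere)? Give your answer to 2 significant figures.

8.8 K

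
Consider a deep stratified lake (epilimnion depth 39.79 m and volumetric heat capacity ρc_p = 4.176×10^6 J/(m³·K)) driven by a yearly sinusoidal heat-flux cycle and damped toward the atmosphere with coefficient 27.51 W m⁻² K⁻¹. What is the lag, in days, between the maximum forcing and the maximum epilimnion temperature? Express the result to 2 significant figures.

Areal heat capacity C = ρc_p × D = 4.176×10^6 × 39.79 = 1.66×10^8 J m⁻² K⁻¹.
ω = 2π / 3.15×10^7 s = 1.99×10^-7 s⁻¹.
Phase lag φ = arctan(Cω/λ) = arctan(33.1/27.51) = 0.877 rad.
Time lag = φ / ω = 0.877 / 1.99×10^-7 = 4.40×10^6 s = 51.0 days.

51 days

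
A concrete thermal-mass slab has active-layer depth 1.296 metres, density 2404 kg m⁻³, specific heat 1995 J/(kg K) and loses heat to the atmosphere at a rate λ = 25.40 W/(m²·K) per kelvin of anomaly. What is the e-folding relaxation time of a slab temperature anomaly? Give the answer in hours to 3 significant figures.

Areal heat capacity C = ρ c_p D = 2404 × 1995 × 1.296 = 6.22×10^6 J/(m²·K).
Relaxation time τ = C / λ = 6.22×10^6 / 25.40 = 2.45×10^5 s.
In hours: 2.45×10^5 s / (3600 s/hour) = 68.0 hours.

68.0 hours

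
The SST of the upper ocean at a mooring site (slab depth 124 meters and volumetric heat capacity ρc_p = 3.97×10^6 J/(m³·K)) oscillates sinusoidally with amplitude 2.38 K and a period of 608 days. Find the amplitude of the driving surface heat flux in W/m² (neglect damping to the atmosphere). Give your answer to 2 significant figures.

140

Areal heat capacity C = ρc_p × D = 3.97×10^6 × 124 = 4.92×10^8 J/(m^2 K).
ω = 2π / 5.25×10^7 s = 1.20×10^-7 s⁻¹.
Cω = 4.92×10^8 × 1.20×10^-7 = 58.9 W/(m²·K).
F₀ = A × Cω = 2.38 × 58.9 = 140 W/m².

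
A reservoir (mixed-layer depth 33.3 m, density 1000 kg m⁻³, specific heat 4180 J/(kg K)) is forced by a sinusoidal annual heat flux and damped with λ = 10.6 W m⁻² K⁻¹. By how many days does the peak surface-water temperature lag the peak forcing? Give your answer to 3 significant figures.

70.0 days

Areal heat capacity C = ρ c_p D = 1000 × 4180 × 33.3 = 1.39×10^8 J m⁻² K⁻¹.
ω = 2π / 3.15×10^7 s = 1.99×10^-7 s⁻¹.
Phase lag φ = arctan(Cω/λ) = arctan(27.7/10.6) = 1.21 rad.
Time lag = φ / ω = 1.21 / 1.99×10^-7 = 6.05×10^6 s = 70.0 days.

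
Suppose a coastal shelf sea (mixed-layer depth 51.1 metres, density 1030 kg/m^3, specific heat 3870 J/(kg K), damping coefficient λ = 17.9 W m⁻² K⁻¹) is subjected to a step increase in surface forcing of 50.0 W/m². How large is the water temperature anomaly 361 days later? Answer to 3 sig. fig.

2.61 K

Areal heat capacity C = ρ c_p D = 1030 × 3870 × 51.1 = 2.04×10^8 J/(m^2 K).
τ = C / λ = 2.04×10^8 / 17.9 = 1.14×10^7 s.
Equilibrium anomaly ΔT_eq = F / λ = 50.0 / 17.9 = 2.79 K.
t = 361 days = 3.12×10^7 s, so t/τ = 2.74.
ΔT(t) = ΔT_eq (1 − e^(−t/τ)) = 2.79 × (1 − e^−2.74) = 2.61 K.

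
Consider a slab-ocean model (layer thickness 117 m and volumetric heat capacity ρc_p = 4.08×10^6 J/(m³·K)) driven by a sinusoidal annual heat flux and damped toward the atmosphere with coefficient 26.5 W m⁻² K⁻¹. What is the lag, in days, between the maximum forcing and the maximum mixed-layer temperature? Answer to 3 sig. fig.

75.5 days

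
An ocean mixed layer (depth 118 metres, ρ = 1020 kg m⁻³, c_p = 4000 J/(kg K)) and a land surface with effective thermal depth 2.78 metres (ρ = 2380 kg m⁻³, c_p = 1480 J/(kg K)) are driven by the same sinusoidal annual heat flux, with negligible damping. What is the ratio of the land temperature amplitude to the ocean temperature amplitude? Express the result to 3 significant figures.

49.2

C_ocean = 1020 × 4000 × 118 = 4.81×10^8 J/(m²·K).
C_land = 2380 × 1480 × 2.78 = 9.79×10^6 J/(m²·K).
Undamped amplitude ∝ 1/C, so A_land/A_ocean = C_ocean/C_land = 49.2.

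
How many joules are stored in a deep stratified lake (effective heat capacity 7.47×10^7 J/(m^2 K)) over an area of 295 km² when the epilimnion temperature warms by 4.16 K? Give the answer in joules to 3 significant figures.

9.17×10^16 J

Areal heat capacity C = 7.47×10^7 J/(m^2 K) (given).
Heat per unit area: q = C ΔT = 7.47×10^7 × 4.16 = 3.11×10^8 J/m².
Total heat: Q = q × A = 3.11×10^8 × (295 × 10⁶ m²) = 9.17×10^16 J.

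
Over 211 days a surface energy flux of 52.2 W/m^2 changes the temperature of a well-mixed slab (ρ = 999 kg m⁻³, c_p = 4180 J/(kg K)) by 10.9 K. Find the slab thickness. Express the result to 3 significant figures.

Heat input Q = F Δt = 52.2 × 1.82×10^7 s = 9.52×10^8 J/m².
Required areal heat capacity C = Q / ΔT = 8.73×10^7 J/(m²·K).
Depth D = C / (ρ c_p) = 8.73×10^7 / (999 × 4180) = 20.9 m.

20.9 m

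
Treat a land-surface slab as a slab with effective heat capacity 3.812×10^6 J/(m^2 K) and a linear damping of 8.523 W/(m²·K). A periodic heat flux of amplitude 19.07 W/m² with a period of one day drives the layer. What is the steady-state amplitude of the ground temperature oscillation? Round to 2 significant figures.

Areal heat capacity C = 3.812×10^6 J/(m^2 K) (given).
Angular frequency ω = 2π / T = 2π / 86400 s = 7.27×10^-5 s⁻¹.
√((Cω)² + λ²) = √((277)² + 8.523²) = 277 W/(m²·K).
Amplitude A = F₀ / √((Cω)²+λ²) = 19.07 / 277 = 0.0688 K.

0.069 K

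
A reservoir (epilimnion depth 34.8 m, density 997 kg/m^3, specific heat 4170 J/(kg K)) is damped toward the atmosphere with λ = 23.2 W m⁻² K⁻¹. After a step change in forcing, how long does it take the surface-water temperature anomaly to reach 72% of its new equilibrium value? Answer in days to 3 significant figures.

91.9 days

Areal heat capacity C = ρ c_p D = 997 × 4170 × 34.8 = 1.45×10^8 J/(m^2 K).
τ = C / λ = 1.45×10^8 / 23.2 = 6.24×10^6 s.
Fraction reached: 1 − e^(−t/τ) = 0.72 ⇒ t = −τ ln(1 − 0.72) = τ × 1.27.
t = 7.94×10^6 s = 91.9 days.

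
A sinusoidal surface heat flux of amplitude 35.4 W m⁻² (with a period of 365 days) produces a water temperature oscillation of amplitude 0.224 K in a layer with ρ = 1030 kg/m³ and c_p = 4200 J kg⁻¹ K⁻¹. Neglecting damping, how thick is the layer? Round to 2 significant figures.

180 m

ω = 2π / 3.15×10^7 s = 1.99×10^-7 s⁻¹.
Required C = F₀ / (A ω) = 35.4 / (0.224 × 1.99×10^-7) = 7.93×10^8 J/(m²·K).
D = C / (ρ c_p) = 7.93×10^8 / (1030 × 4200) = 183 m.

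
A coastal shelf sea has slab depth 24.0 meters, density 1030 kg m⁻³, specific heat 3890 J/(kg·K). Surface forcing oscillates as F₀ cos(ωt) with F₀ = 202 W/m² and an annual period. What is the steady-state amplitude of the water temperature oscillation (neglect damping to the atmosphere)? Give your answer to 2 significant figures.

11 K

Areal heat capacity C = ρ c_p D = 1030 × 3890 × 24.0 = 9.62×10^7 J/(m²·K).
Angular frequency ω = 2π / T = 2π / 3.15×10^7 s = 1.99×10^-7 s⁻¹.
Cω = 9.62×10^7 × 1.99×10^-7 = 19.2 W/(m²·K).
Amplitude A = F₀ / (Cω) = 202 / 19.2 = 10.5 K.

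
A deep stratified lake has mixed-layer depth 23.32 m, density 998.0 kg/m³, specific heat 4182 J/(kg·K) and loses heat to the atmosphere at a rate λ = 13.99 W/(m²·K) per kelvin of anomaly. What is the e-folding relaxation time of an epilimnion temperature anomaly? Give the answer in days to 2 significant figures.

81 days

Areal heat capacity C = ρ c_p D = 998.0 × 4182 × 23.32 = 9.73×10^7 J/(m²·K).
Relaxation time τ = C / λ = 9.73×10^7 / 13.99 = 6.96×10^6 s.
In days: 6.96×10^6 s / (86400 s/day) = 80.5 days.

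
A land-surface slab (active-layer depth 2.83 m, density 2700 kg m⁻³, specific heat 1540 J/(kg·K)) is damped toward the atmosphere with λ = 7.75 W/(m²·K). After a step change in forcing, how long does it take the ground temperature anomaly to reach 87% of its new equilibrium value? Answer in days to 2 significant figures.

36 days

Areal heat capacity C = ρ c_p D = 2700 × 1540 × 2.83 = 1.18×10^7 J/(m²·K).
τ = C / λ = 1.18×10^7 / 7.75 = 1.52×10^6 s.
Fraction reached: 1 − e^(−t/τ) = 0.87 ⇒ t = −τ ln(1 − 0.87) = τ × 2.04.
t = 3.10×10^6 s = 35.9 days.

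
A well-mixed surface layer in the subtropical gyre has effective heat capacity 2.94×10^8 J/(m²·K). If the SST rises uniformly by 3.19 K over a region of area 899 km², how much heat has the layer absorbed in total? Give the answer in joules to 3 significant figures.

Areal heat capacity C = 2.94×10^8 J/(m²·K) (given).
Heat per unit area: q = C ΔT = 2.94×10^8 × 3.19 = 9.38×10^8 J/m².
Total heat: Q = q × A = 9.38×10^8 × (899 × 10⁶ m²) = 8.43×10^17 J.

8.43×10^17 J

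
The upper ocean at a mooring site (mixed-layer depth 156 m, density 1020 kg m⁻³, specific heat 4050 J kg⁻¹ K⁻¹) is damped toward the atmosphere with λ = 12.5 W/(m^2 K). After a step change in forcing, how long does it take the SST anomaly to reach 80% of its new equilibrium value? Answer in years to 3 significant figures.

2.63 years

Areal heat capacity C = ρ c_p D = 1020 × 4050 × 156 = 6.44×10^8 J/(m^2 K).
τ = C / λ = 6.44×10^8 / 12.5 = 5.16×10^7 s.
Fraction reached: 1 − e^(−t/τ) = 0.80 ⇒ t = −τ ln(1 − 0.80) = τ × 1.61.
t = 8.30×10^7 s = 2.63 years.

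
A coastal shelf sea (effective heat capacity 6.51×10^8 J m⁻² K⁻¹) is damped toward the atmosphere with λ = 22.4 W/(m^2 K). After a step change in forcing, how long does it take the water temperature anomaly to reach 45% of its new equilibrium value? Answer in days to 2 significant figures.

Areal heat capacity C = 6.51×10^8 J m⁻² K⁻¹ (given).
τ = C / λ = 6.51×10^8 / 22.4 = 2.91×10^7 s.
Fraction reached: 1 − e^(−t/τ) = 0.45 ⇒ t = −τ ln(1 − 0.45) = τ × 0.598.
t = 1.74×10^7 s = 201 days.

200 days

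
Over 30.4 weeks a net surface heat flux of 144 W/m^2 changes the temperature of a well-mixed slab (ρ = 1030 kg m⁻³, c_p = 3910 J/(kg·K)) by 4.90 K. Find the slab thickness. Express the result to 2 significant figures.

130 m

Heat input Q = F Δt = 144 × 1.84×10^7 s = 2.65×10^9 J/m².
Required areal heat capacity C = Q / ΔT = 5.40×10^8 J/(m²·K).
Depth D = C / (ρ c_p) = 5.40×10^8 / (1030 × 3910) = 134 m.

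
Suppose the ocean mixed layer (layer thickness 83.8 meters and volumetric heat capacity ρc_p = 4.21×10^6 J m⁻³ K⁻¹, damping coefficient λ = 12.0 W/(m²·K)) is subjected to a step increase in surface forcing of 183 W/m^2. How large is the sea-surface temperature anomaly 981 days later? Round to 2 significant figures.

Areal heat capacity C = ρc_p × D = 4.21×10^6 × 83.8 = 3.53×10^8 J/(m^2 K).
τ = C / λ = 3.53×10^8 / 12.0 = 2.94×10^7 s.
Equilibrium anomaly ΔT_eq = F / λ = 183 / 12.0 = 15.2 K.
t = 981 days = 8.48×10^7 s, so t/τ = 2.88.
ΔT(t) = ΔT_eq (1 − e^(−t/τ)) = 15.2 × (1 − e^−2.88) = 14.4 K.

14 K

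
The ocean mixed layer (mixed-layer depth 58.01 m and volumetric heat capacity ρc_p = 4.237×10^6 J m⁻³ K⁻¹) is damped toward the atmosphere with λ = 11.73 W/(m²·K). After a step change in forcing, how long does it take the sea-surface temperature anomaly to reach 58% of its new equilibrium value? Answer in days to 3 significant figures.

Areal heat capacity C = ρc_p × D = 4.237×10^6 × 58.01 = 2.46×10^8 J/(m²·K).
τ = C / λ = 2.46×10^8 / 11.73 = 2.10×10^7 s.
Fraction reached: 1 − e^(−t/τ) = 0.58 ⇒ t = −τ ln(1 − 0.58) = τ × 0.868.
t = 1.82×10^7 s = 210 days.

210 days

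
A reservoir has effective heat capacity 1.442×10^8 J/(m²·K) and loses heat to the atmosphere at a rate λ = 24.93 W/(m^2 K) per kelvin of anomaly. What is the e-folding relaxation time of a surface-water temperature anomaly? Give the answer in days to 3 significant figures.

66.9 days

Areal heat capacity C = 1.442×10^8 J/(m²·K) (given).
Relaxation time τ = C / λ = 1.44×10^8 / 24.93 = 5.78×10^6 s.
In days: 5.78×10^6 s / (86400 s/day) = 66.9 days.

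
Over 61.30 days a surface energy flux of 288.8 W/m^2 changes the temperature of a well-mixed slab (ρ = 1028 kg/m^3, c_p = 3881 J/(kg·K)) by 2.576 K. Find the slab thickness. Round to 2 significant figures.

150 m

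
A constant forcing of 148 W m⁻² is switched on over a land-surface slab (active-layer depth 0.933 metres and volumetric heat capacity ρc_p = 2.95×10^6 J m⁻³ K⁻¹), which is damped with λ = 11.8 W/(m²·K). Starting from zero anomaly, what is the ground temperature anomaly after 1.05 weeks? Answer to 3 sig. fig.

11.7 K

Areal heat capacity C = ρc_p × D = 2.95×10^6 × 0.933 = 2.75×10^6 J m⁻² K⁻¹.
τ = C / λ = 2.75×10^6 / 11.8 = 2.33×10^5 s.
Equilibrium anomaly ΔT_eq = F / λ = 148 / 11.8 = 12.5 K.
t = 1.05 weeks = 6.35×10^5 s, so t/τ = 2.72.
ΔT(t) = ΔT_eq (1 − e^(−t/τ)) = 12.5 × (1 − e^−2.72) = 11.7 K.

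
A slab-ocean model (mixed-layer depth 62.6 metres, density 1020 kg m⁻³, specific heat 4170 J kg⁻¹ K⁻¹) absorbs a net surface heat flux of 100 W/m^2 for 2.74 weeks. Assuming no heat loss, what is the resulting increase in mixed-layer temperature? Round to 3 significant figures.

0.622 K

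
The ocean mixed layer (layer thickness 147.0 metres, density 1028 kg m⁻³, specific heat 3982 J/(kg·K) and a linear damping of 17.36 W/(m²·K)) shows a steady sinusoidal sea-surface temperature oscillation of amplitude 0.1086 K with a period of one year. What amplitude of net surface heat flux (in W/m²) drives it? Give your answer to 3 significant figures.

Areal heat capacity C = ρ c_p D = 1028 × 3982 × 147.0 = 6.02×10^8 J/(m²·K).
ω = 2π / 3.15×10^7 s = 1.99×10^-7 s⁻¹.
√((Cω)² + λ²) = √((120)² + 17.36²) = 121 W/(m²·K).
F₀ = A × √((Cω)²+λ²) = 0.1086 × 121 = 13.2 W/m².

13.2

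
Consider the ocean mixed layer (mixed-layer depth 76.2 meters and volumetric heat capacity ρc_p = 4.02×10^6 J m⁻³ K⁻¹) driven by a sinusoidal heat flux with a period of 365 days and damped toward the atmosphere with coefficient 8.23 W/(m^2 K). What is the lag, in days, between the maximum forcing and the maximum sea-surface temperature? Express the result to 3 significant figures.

Areal heat capacity C = ρc_p × D = 4.02×10^6 × 76.2 = 3.06×10^8 J/(m²·K).
ω = 2π / 3.15×10^7 s = 1.99×10^-7 s⁻¹.
Phase lag φ = arctan(Cω/λ) = arctan(61.0/8.23) = 1.44 rad.
Time lag = φ / ω = 1.44 / 1.99×10^-7 = 7.21×10^6 s = 83.5 days.

83.5 days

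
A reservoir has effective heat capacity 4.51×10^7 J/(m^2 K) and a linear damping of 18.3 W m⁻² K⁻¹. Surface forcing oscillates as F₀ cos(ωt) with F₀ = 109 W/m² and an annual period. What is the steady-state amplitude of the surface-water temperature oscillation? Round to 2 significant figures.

5.3 K

Areal heat capacity C = 4.51×10^7 J/(m^2 K) (given).
Angular frequency ω = 2π / T = 2π / 3.15×10^7 s = 1.99×10^-7 s⁻¹.
√((Cω)² + λ²) = √((8.99)² + 18.3²) = 20.4 W/(m²·K).
Amplitude A = F₀ / √((Cω)²+λ²) = 109 / 20.4 = 5.35 K.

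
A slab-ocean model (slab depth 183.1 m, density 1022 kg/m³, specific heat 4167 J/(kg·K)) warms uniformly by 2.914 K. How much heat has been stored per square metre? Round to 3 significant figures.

2.27×10^9

Areal heat capacity C = ρ c_p D = 1022 × 4167 × 183.1 = 7.80×10^8 J m⁻² K⁻¹.
ΔQ = C ΔT = 7.80×10^8 × 2.914 = 2.27×10^9 J/m².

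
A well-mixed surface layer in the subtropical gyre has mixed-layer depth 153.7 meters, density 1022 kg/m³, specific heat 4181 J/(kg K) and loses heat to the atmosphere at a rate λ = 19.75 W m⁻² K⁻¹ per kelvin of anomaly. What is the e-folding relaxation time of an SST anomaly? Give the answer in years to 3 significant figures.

Areal heat capacity C = ρ c_p D = 1022 × 4181 × 153.7 = 6.57×10^8 J/(m²·K).
Relaxation time τ = C / λ = 6.57×10^8 / 19.75 = 3.33×10^7 s.
In years: 3.33×10^7 s / (3.156×10^7 s/year) = 1.05 years.

1.05 years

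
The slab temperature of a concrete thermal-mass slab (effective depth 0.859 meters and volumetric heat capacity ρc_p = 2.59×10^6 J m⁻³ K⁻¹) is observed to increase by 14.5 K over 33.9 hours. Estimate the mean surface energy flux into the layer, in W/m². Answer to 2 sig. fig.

Areal heat capacity C = ρc_p × D = 2.59×10^6 × 0.859 = 2.22×10^6 J m⁻² K⁻¹.
Required heat per unit area: Q = C ΔT = 2.22×10^6 × 14.5 = 3.23×10^7 J/m².
Flux F = Q / Δt = 3.23×10^7 / 1.22×10^5 s = 264 W/m².

260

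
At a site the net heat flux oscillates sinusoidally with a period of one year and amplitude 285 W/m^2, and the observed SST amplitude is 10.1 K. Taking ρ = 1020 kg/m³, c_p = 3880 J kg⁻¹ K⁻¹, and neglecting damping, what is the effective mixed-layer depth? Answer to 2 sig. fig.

36 m

ω = 2π / 3.15×10^7 s = 1.99×10^-7 s⁻¹.
Required C = F₀ / (A ω) = 285 / (10.1 × 1.99×10^-7) = 1.42×10^8 J/(m²·K).
D = C / (ρ c_p) = 1.42×10^8 / (1020 × 3880) = 35.8 m.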